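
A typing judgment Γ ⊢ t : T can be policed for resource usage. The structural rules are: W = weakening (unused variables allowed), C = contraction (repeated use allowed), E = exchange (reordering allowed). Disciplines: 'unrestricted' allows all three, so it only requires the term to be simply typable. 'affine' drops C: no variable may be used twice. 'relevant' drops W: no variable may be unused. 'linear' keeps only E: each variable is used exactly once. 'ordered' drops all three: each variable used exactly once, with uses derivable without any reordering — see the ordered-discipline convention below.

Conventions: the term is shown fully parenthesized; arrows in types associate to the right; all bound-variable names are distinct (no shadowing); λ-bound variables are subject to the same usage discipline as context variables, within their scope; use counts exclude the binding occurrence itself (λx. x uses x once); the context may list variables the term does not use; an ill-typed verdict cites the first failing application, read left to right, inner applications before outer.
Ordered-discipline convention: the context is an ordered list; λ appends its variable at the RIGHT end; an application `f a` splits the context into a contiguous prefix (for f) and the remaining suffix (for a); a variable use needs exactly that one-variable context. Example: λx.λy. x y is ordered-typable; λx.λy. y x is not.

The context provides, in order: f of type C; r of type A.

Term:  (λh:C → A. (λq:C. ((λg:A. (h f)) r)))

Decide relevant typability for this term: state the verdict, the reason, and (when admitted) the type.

no — unused: q, g — weakening required
variable uses: f: 1×, r: 1×, h (bound): 1×, q (bound): 0×, g (bound): 0×
order of uses: h, f, r
typing: the term checks, with type (C → A) → C → A
summary: ordered ✗ · linear ✗ · affine ✓ · relevant ✗ · unrestricted ✓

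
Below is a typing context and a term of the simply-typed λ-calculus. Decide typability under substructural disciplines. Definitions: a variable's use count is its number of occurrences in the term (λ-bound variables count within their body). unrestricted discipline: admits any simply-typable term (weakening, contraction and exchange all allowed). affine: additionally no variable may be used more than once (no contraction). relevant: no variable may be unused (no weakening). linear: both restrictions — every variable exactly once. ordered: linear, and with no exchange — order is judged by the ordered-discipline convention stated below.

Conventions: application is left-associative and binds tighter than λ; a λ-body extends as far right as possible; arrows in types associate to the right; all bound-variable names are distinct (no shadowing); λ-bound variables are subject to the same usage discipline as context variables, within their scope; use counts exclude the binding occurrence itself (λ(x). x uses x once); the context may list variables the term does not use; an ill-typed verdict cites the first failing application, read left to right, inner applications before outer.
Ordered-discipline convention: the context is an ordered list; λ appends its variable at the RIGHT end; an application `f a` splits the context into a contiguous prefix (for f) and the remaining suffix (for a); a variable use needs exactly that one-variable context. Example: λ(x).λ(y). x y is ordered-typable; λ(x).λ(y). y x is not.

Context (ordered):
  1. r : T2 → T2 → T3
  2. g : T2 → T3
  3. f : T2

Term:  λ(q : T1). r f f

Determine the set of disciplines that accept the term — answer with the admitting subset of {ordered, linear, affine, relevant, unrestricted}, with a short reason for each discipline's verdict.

accepted by: unrestricted
variable uses: r=1, g=0, f=2, q (λ-bound)=0
order of uses: r, f, f
typing: the term checks, with type T1 → T3
ordered ✗ (f ×2 used more than once (contraction); unused: g, q — weakening required)
linear ✗ (f ×2 used more than once (contraction); unused: g, q — weakening required)
affine ✗ (f ×2 used more than once (contraction))
relevant ✗ (unused: g, q — weakening required)
unrestricted ✓ (typability at T1 → T3 is all that's needed)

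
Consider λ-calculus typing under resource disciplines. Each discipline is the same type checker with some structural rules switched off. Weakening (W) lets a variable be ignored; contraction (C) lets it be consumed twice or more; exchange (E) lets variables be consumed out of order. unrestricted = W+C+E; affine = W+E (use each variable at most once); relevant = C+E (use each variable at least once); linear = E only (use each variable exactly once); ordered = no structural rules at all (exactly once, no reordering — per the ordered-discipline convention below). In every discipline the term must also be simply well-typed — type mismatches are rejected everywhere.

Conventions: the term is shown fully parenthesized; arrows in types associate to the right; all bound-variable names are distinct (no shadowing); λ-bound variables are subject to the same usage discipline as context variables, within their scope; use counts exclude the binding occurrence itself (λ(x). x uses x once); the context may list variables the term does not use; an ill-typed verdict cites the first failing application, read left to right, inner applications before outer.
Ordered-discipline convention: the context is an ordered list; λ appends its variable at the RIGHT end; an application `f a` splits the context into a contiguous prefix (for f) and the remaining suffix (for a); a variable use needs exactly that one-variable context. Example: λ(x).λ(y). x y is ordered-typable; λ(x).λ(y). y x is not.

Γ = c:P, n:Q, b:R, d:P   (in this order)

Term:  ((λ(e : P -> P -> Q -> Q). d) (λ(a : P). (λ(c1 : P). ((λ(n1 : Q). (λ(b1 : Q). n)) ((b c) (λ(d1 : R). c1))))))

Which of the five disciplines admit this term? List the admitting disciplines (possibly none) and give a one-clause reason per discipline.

accepted by: none
counts: c: 1; n: 1; b: 1; d: 1; e (bound): 0; a (bound): 0; c1 (bound): 1; n1 (bound): 0; b1 (bound): 0; d1 (bound): 0
order of uses: d, n, b, c, c1
typing: ill-typed: can't apply a value of type R
ordered ✗ (fails simple typing)
linear ✗ (a type mismatch blocks all five)
affine ✗ (the type mismatch rejects it)
relevant ✗ (not simply typable)
unrestricted ✗ (fails simple typing)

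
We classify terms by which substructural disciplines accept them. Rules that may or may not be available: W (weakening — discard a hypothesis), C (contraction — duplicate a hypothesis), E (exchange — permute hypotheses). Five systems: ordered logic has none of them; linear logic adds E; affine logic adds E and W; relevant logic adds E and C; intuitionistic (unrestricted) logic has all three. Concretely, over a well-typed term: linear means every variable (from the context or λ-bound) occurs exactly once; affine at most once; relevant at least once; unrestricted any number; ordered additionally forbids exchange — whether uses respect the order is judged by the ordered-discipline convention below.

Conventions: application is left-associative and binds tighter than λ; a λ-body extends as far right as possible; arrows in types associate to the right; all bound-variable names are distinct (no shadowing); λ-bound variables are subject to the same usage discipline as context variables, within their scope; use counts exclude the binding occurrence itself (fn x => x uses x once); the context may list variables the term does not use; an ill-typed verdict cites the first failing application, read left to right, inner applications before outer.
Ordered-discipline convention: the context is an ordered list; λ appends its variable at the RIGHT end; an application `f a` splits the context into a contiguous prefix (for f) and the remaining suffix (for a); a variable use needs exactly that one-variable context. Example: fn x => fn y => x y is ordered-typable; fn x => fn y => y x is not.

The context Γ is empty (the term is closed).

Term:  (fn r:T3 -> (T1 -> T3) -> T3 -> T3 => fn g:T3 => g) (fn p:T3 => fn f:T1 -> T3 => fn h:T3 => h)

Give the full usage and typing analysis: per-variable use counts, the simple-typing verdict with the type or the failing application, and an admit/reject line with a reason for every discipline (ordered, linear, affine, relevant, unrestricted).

usage: r [bound]=0; g [bound]=1; p [bound]=0; f [bound]=0; h [bound]=1
use order (left to right): g, h
typing: well-typed at T3 -> T3
ordered: ✗ — unused: r, p, f — weakening required
linear: ✗ — unused: r, p, f — weakening required
affine: ✓ — none of r, g, p, f, h used more than once
relevant: ✗ — unused: r, p, f — weakening required
unrestricted: ✓ — simply typable at T3 -> T3; W, C, E all held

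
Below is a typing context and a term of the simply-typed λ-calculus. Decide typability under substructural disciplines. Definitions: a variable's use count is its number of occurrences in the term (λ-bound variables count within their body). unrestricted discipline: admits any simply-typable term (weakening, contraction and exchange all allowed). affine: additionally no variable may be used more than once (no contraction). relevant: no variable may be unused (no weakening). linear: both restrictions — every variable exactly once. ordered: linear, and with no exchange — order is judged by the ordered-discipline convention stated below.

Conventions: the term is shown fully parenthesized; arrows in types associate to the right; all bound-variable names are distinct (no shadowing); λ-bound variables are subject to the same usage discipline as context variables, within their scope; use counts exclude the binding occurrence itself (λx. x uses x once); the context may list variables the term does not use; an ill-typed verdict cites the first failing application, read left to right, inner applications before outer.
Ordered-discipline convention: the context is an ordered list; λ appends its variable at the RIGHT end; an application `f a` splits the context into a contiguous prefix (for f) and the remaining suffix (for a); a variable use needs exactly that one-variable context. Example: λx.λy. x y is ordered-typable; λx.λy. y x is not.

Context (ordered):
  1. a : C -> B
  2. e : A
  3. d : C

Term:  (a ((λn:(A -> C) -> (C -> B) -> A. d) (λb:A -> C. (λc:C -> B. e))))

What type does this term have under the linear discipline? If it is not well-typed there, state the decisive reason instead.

not well-typed under linear — unused: n, b, c — weakening required
variable uses: a ×1, e ×1, d ×1, n (λ-bound) ×0, b (λ-bound) ×0, c (λ-bound) ×0
order of uses: a, d, e
typing: well-typed — term : B
per-discipline verdicts: ordered ✗ | linear ✗ | affine ✓ | relevant ✗ | unrestricted ✓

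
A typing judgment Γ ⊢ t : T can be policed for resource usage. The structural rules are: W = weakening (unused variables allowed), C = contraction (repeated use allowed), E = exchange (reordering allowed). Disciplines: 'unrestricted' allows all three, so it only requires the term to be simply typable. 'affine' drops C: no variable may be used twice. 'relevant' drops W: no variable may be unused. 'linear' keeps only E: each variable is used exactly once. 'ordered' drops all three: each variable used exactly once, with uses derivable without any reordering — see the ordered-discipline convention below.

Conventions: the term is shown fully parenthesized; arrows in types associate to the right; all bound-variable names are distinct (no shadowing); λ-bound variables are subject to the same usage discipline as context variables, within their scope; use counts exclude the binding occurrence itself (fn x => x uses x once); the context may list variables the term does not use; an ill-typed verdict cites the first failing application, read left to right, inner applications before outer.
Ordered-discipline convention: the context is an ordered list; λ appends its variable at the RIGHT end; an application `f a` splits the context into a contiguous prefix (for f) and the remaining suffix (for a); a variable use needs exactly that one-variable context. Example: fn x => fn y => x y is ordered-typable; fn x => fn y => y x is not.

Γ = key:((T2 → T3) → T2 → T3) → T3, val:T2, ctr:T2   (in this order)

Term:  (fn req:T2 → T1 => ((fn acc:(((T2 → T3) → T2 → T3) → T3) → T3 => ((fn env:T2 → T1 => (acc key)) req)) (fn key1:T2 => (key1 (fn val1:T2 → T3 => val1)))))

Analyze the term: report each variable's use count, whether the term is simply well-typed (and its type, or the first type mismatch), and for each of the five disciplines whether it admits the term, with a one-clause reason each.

variable uses: key=1; val=0; ctr=0; req (λ-bound)=1; acc (λ-bound)=1; env (λ-bound)=0; key1 (λ-bound)=1; val1 (λ-bound)=1
order of uses: acc, key, req, key1, val1
typing: ill-typed: non-arrow in function slot: T2
ordered: ✗ — a type mismatch blocks all five
linear: ✗ — the type mismatch rejects it
affine: ✗ — not simply typable
relevant: ✗ — fails simple typing
unrestricted: ✗ — a type mismatch blocks all five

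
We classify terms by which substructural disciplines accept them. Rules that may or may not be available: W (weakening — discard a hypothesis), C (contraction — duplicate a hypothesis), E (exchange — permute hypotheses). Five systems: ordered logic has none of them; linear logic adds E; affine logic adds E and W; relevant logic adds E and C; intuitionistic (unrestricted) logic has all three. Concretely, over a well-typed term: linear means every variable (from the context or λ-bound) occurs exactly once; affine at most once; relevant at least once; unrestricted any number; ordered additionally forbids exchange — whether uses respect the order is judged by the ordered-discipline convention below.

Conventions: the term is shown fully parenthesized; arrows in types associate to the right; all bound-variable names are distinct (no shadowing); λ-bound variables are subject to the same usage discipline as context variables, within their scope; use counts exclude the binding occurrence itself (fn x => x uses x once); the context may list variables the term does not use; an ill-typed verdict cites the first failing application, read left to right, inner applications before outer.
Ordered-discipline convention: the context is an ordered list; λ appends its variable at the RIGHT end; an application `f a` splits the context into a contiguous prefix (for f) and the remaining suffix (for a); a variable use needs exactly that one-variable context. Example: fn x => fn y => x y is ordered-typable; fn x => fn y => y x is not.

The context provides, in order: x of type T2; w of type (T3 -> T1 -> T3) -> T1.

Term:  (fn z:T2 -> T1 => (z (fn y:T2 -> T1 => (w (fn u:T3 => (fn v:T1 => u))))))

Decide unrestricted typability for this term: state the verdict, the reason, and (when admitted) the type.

no — not simply typable
usage: x: 0, w: 1, z (λ-bound): 1, y (λ-bound): 0, u (λ-bound): 1, v (λ-bound): 0
order of uses: z, w, u
typing: ill-typed: an application expects T2 but receives (T2 -> T1) -> T1
across the five disciplines: ordered ✗; linear ✗; affine ✗; relevant ✗; unrestricted ✗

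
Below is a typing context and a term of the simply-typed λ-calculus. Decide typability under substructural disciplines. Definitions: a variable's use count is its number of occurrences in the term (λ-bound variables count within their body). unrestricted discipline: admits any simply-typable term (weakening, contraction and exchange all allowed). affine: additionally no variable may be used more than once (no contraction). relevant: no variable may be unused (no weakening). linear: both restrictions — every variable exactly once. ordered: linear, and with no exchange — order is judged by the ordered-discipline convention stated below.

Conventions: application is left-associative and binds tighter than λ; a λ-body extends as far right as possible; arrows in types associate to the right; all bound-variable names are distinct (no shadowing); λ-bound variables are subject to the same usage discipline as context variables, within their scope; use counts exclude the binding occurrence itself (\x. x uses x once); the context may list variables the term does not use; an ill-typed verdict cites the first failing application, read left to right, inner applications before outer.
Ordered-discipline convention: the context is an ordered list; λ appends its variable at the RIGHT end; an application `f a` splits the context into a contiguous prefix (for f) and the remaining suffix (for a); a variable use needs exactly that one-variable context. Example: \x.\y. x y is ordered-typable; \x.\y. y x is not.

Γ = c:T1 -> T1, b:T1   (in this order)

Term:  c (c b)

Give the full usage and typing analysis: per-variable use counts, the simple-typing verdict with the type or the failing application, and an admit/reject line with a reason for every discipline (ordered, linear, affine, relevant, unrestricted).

counts: c: 2; b: 1
use order (left to right): c, c, b
typing: well-typed — term : T1
ordered: ✗ — c ×2 used more than once (contraction)
linear: ✗ — c ×2 used more than once (contraction)
affine: ✗ — c ×2 used more than once (contraction)
relevant: ✓ — at least one use each (c, b)
unrestricted: ✓ — type-checks (T1) and nothing is barred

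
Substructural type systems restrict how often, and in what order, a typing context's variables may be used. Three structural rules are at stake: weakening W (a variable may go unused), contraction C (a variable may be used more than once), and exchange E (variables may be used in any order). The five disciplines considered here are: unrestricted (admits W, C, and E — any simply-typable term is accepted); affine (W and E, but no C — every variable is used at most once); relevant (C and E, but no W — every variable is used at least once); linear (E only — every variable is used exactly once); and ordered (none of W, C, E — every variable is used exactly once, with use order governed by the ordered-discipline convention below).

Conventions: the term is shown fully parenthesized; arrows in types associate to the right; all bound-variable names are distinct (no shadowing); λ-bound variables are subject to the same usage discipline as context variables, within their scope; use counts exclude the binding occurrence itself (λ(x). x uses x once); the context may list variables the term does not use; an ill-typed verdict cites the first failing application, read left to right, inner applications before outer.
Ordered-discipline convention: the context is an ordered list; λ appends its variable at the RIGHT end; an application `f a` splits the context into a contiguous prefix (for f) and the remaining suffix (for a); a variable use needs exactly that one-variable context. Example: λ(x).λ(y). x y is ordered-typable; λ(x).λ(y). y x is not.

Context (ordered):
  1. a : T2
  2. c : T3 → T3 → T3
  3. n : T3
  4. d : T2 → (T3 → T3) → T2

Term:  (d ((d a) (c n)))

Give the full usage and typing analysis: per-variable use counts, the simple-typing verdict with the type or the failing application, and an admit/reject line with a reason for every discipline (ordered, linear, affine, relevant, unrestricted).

usage: a: 1×; c: 1×; n: 1×; d: 2×
uses in reading order: d, d, a, c, n
typing: ✓ — (T3 → T3) → T2
ordered ✗ (uses contraction: d ×2)
linear ✗ (uses contraction: d ×2)
affine ✗ (uses contraction: d ×2)
relevant ✓ (at least one use each (a, c, n, d))
unrestricted ✓ (typability at (T3 → T3) → T2 is all that's needed)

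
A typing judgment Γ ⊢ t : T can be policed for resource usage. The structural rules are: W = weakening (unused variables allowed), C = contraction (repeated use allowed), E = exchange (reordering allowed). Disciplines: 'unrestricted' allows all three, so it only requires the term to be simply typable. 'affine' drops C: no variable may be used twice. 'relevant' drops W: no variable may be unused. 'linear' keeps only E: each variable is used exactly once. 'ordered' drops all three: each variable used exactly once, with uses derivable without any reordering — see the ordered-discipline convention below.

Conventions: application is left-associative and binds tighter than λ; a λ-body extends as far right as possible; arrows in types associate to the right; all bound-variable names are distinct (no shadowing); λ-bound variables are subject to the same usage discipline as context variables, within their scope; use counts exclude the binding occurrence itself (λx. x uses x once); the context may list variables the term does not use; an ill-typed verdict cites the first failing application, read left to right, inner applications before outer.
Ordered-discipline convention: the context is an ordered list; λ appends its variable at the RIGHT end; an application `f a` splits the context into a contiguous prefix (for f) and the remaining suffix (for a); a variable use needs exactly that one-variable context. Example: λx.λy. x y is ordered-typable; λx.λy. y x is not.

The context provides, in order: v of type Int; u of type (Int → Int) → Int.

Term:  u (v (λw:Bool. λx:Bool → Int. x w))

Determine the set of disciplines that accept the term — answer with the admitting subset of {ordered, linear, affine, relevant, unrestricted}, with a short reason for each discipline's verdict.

accepted by: none
use counts: v=1, u=1, w [bound]=1, x [bound]=1
uses in reading order: u, v, x, w
typing: ill-typed: non-arrow in function slot: Int
ordered ✗ (fails simple typing)
linear ✗ (a type mismatch blocks all five)
affine ✗ (the type mismatch rejects it)
relevant ✗ (not simply typable)
unrestricted ✗ (fails simple typing)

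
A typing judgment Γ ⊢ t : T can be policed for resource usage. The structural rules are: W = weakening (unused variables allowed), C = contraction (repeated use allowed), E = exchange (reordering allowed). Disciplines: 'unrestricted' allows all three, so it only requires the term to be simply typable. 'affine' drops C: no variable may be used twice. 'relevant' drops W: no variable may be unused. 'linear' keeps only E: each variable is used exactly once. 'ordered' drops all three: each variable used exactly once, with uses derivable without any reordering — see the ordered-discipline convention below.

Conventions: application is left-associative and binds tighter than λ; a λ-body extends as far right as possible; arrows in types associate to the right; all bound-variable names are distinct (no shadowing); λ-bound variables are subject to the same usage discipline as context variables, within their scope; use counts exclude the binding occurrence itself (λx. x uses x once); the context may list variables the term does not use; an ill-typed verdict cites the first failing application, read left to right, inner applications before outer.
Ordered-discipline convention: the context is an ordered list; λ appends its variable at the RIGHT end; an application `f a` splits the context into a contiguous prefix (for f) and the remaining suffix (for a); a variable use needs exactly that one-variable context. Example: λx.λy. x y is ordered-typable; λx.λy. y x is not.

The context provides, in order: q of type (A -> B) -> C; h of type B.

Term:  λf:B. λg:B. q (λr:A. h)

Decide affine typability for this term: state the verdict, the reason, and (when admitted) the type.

yes — q, h, f, g, r: no repeats, contraction unneeded; term : B -> B -> C
usage: q ×1, h ×1, f (bound) ×0, g (bound) ×0, r (bound) ×0
uses in reading order: q, h
typing: ✓ — B -> B -> C
per-discipline verdicts: ordered ✗ · linear ✗ · affine ✓ · relevant ✗ · unrestricted ✓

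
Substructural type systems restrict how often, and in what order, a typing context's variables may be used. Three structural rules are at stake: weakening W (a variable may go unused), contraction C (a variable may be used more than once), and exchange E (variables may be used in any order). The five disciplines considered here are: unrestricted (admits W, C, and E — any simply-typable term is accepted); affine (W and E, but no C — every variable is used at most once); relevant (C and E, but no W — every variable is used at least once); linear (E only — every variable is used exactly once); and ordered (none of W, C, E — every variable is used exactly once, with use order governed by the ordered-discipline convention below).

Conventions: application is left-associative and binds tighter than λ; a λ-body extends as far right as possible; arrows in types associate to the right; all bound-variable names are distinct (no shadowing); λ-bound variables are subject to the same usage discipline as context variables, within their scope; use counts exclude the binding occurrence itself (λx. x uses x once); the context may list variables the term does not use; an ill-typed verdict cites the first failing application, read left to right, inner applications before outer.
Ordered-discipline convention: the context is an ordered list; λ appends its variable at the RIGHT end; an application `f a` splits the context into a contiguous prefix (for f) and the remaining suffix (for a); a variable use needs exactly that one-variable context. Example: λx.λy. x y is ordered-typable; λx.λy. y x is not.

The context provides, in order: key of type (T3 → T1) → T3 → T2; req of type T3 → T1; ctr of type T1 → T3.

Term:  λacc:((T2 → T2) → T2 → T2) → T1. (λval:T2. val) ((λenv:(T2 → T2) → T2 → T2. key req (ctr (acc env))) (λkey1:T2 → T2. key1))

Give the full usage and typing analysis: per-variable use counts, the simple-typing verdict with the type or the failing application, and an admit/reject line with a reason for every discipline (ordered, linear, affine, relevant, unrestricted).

counts: key: 1, req: 1, ctr: 1, acc (λ-bound): 1, val (λ-bound): 1, env (λ-bound): 1, key1 (λ-bound): 1
uses in reading order: val, key, req, ctr, acc, env, key1
typing: well-typed — term : (((T2 → T2) → T2 → T2) → T1) → T2
ordered ✓ (key, req, ctr, acc, val, env, key1 once each; derivable with no W/C/E)
linear ✓ (each of key, req, ctr, acc, val, env, key1 used exactly once)
affine ✓ (key, req, ctr, acc, val, env, key1: no repeats, contraction unneeded)
relevant ✓ (at least one use each (key, req, ctr, acc, val, env, key1))
unrestricted ✓ (type-checks ((((T2 → T2) → T2 → T2) → T1) → T2) and nothing is barred)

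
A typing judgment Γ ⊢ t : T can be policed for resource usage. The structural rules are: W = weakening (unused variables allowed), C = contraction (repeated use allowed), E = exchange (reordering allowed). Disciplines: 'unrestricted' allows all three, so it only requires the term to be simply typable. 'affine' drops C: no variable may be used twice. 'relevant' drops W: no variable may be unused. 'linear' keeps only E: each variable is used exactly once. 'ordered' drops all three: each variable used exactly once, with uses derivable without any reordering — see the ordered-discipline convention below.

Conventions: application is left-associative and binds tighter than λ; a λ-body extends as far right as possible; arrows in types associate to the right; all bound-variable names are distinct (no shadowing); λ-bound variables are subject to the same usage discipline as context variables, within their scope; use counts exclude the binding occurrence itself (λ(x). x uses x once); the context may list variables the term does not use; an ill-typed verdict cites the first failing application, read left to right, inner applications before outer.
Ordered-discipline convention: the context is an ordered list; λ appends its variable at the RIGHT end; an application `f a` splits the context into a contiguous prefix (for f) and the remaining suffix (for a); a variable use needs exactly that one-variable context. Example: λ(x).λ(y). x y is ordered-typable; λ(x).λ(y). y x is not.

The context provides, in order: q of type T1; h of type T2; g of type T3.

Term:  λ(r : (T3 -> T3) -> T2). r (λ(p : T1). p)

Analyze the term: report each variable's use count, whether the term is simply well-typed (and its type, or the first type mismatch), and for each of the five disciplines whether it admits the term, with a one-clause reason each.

variable uses: q: 0, h: 0, g: 0, r [bound]: 1, p [bound]: 1
uses in reading order: r, p
typing: ill-typed: an application expects T3 -> T3 but receives T1 -> T1
ordered: ✗, a type mismatch blocks all five
linear: ✗, the type mismatch rejects it
affine: ✗, not simply typable
relevant: ✗, fails simple typing
unrestricted: ✗, a type mismatch blocks all five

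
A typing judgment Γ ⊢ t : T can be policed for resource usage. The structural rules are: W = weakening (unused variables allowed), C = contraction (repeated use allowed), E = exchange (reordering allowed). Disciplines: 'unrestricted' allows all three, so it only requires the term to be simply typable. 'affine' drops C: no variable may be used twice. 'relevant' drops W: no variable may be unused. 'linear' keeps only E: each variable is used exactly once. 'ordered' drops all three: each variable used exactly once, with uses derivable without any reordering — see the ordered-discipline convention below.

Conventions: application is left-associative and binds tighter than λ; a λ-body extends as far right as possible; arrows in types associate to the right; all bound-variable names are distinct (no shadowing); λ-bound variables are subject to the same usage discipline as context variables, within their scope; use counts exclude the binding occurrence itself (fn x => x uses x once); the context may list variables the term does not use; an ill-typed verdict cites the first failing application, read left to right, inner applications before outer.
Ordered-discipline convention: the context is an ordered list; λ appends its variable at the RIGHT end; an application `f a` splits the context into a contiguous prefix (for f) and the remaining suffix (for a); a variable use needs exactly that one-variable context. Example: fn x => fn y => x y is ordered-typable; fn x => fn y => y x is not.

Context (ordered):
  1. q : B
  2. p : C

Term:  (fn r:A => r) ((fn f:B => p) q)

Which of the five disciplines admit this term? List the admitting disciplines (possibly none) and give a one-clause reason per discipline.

accepted by: none
counts: q=1, p=1, r (λ-bound)=1, f (λ-bound)=0
uses in reading order: r, p, q
typing: ill-typed: argument of type C where A is required
ordered ✗ (a type mismatch blocks all five)
linear ✗ (the type mismatch rejects it)
affine ✗ (not simply typable)
relevant ✗ (fails simple typing)
unrestricted ✗ (a type mismatch blocks all five)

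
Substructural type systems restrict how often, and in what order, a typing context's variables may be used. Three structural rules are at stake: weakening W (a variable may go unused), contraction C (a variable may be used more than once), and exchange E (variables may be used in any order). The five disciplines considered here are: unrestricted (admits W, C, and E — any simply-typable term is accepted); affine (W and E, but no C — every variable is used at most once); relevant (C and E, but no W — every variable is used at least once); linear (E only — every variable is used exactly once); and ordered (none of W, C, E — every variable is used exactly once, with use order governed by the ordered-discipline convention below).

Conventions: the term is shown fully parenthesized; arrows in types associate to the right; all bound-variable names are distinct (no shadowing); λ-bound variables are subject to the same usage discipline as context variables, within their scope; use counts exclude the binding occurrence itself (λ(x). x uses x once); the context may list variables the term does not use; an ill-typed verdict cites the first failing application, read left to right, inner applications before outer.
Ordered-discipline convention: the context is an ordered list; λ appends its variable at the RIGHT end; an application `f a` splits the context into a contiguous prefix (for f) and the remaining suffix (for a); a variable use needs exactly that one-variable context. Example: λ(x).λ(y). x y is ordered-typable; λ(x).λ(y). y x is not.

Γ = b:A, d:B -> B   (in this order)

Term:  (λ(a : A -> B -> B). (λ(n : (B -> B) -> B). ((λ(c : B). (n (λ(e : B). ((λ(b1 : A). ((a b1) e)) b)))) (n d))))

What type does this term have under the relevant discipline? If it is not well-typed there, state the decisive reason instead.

not well-typed under relevant — needs weakening: c unused
use counts: b=1; d=1; a [bound]=1; n [bound]=2; c [bound]=0; e [bound]=1; b1 [bound]=1
use order (left to right): n, a, b1, e, b, n, d
typing: well-typed at (A -> B -> B) -> ((B -> B) -> B) -> B
summary: ordered ✗ | linear ✗ | affine ✗ | relevant ✗ | unrestricted ✓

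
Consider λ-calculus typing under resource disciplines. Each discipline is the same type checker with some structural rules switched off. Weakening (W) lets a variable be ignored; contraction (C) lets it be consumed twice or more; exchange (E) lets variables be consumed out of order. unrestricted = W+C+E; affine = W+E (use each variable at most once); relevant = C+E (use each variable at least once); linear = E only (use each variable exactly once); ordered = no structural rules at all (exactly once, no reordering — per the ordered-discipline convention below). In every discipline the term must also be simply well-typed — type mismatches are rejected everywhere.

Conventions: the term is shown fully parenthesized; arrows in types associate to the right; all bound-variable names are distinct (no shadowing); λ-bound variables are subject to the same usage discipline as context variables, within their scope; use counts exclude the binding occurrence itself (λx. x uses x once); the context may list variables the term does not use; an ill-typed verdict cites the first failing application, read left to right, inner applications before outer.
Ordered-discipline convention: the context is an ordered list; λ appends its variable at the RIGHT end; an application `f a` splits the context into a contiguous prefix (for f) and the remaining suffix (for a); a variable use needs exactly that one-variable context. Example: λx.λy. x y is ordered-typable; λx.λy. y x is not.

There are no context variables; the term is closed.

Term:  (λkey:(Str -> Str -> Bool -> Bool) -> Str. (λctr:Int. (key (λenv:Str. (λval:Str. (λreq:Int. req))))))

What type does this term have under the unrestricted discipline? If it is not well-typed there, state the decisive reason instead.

not well-typed under unrestricted — the type mismatch rejects it
counts: key [bound]: 1×, ctr [bound]: 0×, env [bound]: 0×, val [bound]: 0×, req [bound]: 1×
order of uses: key, req
typing: ill-typed: a function awaiting Str -> Str -> Bool -> Bool gets Str -> Str -> Int -> Int
summary: ordered ✗; linear ✗; affine ✗; relevant ✗; unrestricted ✗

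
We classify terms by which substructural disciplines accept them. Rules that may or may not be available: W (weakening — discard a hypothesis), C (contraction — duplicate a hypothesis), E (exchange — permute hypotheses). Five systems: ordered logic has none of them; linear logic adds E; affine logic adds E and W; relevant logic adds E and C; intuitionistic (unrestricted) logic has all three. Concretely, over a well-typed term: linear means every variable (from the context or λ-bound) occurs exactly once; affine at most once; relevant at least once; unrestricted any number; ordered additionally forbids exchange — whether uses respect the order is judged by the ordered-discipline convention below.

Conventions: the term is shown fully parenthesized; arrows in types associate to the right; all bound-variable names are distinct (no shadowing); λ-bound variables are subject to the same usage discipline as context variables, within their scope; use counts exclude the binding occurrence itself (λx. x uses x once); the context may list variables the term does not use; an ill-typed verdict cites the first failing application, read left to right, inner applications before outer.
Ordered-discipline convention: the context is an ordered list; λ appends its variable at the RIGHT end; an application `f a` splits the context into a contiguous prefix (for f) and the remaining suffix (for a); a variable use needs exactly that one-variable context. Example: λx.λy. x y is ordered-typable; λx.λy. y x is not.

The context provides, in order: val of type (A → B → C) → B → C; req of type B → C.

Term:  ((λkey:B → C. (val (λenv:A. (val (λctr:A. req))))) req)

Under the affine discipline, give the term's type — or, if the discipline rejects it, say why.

not well-typed under affine — uses contraction: val ×2, req ×2
counts: val: 2×; req: 2×; key (λ-bound): 0×; env (λ-bound): 0×; ctr (λ-bound): 0×
uses in reading order: val, val, req, req
typing: well-typed — term : B → C
summary: ordered ✗, linear ✗, affine ✗, relevant ✗, unrestricted ✓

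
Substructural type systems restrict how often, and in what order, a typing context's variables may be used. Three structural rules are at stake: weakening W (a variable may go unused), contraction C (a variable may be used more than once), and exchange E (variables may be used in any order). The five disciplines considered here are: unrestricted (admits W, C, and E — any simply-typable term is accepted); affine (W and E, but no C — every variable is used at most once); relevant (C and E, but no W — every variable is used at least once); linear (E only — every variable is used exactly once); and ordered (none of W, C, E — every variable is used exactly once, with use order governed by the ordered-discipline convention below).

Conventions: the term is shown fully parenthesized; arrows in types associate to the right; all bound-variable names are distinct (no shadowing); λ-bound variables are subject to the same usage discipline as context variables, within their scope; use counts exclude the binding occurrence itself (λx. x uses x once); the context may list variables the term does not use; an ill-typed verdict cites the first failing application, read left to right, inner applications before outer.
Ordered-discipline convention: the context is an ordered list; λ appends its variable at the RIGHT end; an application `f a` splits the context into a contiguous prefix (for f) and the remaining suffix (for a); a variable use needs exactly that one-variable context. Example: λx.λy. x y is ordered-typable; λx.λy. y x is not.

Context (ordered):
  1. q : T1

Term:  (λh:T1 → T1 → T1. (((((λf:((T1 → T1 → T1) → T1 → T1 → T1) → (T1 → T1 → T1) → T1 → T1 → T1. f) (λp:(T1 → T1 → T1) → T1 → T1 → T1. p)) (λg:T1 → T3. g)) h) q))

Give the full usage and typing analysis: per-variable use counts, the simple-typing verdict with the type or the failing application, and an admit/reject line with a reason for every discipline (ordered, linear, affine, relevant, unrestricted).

counts: q: 1×, h (bound): 1×, f (bound): 1×, p (bound): 1×, g (bound): 1×
uses in reading order: f, p, g, h, q
typing: ill-typed: an argument (T1 → T3) → T1 → T3 mismatches the expected (T1 → T1 → T1) → T1 → T1 → T1
ordered ✗ (not simply typable)
linear ✗ (fails simple typing)
affine ✗ (a type mismatch blocks all five)
relevant ✗ (the type mismatch rejects it)
unrestricted ✗ (not simply typable)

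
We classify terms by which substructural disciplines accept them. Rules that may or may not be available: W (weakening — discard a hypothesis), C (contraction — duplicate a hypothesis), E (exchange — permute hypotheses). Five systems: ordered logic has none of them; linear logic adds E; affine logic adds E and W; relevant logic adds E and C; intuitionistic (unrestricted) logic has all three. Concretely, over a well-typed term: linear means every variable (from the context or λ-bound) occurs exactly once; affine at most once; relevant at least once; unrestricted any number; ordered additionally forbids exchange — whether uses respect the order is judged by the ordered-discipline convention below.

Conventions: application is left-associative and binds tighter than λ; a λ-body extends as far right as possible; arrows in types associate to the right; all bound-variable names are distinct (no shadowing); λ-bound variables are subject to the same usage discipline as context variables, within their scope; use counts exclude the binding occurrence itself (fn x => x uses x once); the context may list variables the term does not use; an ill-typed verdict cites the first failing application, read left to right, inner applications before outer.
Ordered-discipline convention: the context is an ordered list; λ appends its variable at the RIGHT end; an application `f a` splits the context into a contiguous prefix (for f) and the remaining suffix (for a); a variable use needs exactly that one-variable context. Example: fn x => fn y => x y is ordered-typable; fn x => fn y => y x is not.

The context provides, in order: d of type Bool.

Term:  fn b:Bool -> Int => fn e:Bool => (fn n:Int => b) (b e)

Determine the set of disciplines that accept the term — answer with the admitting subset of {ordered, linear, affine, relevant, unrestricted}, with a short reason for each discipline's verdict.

admitted in: unrestricted
counts: d: 0; b (bound): 2; e (bound): 1; n (bound): 0
uses in reading order: b, b, e
typing: well-typed — term : (Bool -> Int) -> Bool -> Bool -> Int
ordered: ✗ — uses contraction: b ×2; needs weakening: d, n unused
linear: ✗ — uses contraction: b ×2; needs weakening: d, n unused
affine: ✗ — uses contraction: b ×2
relevant: ✗ — needs weakening: d, n unused
unrestricted: ✓ — well-typed at (Bool -> Int) -> Bool -> Bool -> Int; no restrictions here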